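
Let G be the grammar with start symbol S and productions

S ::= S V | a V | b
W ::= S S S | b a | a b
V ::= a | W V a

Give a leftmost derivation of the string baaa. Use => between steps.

S=>SV=>SVV=>SVVV=>bVVV=>baVV=>baaV=>baaa

S => SV   [S ::= S V]
SV => SVV   [S ::= S V]
SVV => SVVV   [S ::= S V]
SVVV => bVVV   [S ::= b]
bVVV => baVV   [V ::= a]
baVV => baaV   [V ::= a]
baaV => baaa   [V ::= a]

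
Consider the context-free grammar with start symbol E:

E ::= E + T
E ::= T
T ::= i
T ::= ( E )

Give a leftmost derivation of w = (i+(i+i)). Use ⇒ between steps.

E ⇒ T ⇒ (E) ⇒ (E+T) ⇒ (T+T) ⇒ (i+T) ⇒ (i+(E)) ⇒ (i+(E+T)) ⇒ (i+(T+T)) ⇒ (i+(i+T)) ⇒ (i+(i+i))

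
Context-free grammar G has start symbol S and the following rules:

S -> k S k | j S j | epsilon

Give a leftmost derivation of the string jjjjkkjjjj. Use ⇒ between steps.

S ⇒ jSj   [S -> j S j]
jSj ⇒ jjSjj   [S -> j S j]
jjSjj ⇒ jjjSjjj   [S -> j S j]
jjjSjjj ⇒ jjjjSjjjj   [S -> j S j]
jjjjSjjjj ⇒ jjjjkSkjjjj   [S -> k S k]
jjjjkSkjjjj ⇒ jjjjkkjjjj   [S -> epsilon]

S⇒jSj⇒jjSjj⇒jjjSjjj⇒jjjjSjjjj⇒jjjjkSkjjjj⇒jjjjkkjjjj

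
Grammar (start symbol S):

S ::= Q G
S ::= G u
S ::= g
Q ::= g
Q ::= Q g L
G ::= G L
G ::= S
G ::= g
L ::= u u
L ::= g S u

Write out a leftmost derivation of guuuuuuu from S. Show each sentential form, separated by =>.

S=>Gu=>GLu=>GLLu=>GLLLu=>SLLLu=>gLLLu=>guuLLu=>guuuuLu=>guuuuuuu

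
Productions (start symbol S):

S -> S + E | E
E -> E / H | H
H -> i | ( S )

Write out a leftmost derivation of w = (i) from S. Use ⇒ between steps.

S⇒E⇒H⇒(S)⇒(E)⇒(H)⇒(i)

S ⇒ E   [S -> E]
E ⇒ H   [E -> H]
H ⇒ (S)   [H -> ( S )]
(S) ⇒ (E)   [S -> E]
(E) ⇒ (H)   [E -> H]
(H) ⇒ (i)   [H -> i]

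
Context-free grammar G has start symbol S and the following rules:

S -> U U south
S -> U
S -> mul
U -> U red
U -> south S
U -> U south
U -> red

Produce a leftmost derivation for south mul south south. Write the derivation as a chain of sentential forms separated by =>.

S => U   [S -> U]
U => U south   [U -> U south]
U south => U south south   [U -> U south]
U south south => south S south south   [U -> south S]
south S south south => south mul south south   [S -> mul]

S => U => U south => U south south => south S south south => south mul south south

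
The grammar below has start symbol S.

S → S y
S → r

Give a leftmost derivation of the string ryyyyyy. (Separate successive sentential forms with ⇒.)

S⇒Sy⇒Syy⇒Syyy⇒Syyyy⇒Syyyyy⇒Syyyyyy⇒ryyyyyy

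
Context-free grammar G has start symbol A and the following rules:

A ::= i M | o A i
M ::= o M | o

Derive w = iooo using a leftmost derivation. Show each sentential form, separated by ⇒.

A⇒iM⇒ioM⇒iooM⇒iooo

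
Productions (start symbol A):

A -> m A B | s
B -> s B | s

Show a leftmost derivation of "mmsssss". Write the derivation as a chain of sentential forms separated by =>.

A => mAB   [A -> m A B]
mAB => mmABB   [A -> m A B]
mmABB => mmsBB   [A -> s]
mmsBB => mmssBB   [B -> s B]
mmssBB => mmsssBB   [B -> s B]
mmsssBB => mmssssB   [B -> s]
mmssssB => mmsssss   [B -> s]

A => mAB => mmABB => mmsBB => mmssBB => mmsssBB => mmssssB => mmsssss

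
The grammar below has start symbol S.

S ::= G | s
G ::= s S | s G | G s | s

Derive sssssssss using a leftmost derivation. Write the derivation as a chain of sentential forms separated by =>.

S => G   [S ::= G]
G => sS   [G ::= s S]
sS => sG   [S ::= G]
sG => sGs   [G ::= G s]
sGs => sGss   [G ::= G s]
sGss => ssGss   [G ::= s G]
ssGss => sssGss   [G ::= s G]
sssGss => ssssSss   [G ::= s S]
ssssSss => ssssGss   [S ::= G]
ssssGss => ssssGsss   [G ::= G s]
ssssGsss => sssssSsss   [G ::= s S]
sssssSsss => sssssssss   [S ::= s]

S=>G=>sS=>sG=>sGs=>sGss=>ssGss=>sssGss=>ssssSss=>ssssGss=>ssssGsss=>sssssSsss=>sssssssss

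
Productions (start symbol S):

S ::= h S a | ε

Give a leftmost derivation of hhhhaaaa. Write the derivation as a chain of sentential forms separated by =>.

S=>hSa=>hhSaa=>hhhSaaa=>hhhhSaaaa=>hhhhaaaa

S => hSa   [S ::= h S a]
hSa => hhSaa   [S ::= h S a]
hhSaa => hhhSaaa   [S ::= h S a]
hhhSaaa => hhhhSaaaa   [S ::= h S a]
hhhhSaaaa => hhhhaaaa   [S ::= ε]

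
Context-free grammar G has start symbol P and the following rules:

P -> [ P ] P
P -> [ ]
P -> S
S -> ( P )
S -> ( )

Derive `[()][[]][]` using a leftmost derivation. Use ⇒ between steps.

P⇒[P]P⇒[S]P⇒[()]P⇒[()][P]P⇒[()][[]]P⇒[()][[]][]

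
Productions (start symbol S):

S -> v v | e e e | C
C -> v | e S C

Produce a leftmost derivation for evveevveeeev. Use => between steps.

S => C => eSC => evvC => evveSC => evveCC => evveeSCC => evveeCCC => evveevCC => evveevvC => evveevveSC => evveevveeeeC => evveevveeeev

S => C   [S -> C]
C => eSC   [C -> e S C]
eSC => evvC   [S -> v v]
evvC => evveSC   [C -> e S C]
evveSC => evveCC   [S -> C]
evveCC => evveeSCC   [C -> e S C]
evveeSCC => evveeCCC   [S -> C]
evveeCCC => evveevCC   [C -> v]
evveevCC => evveevvC   [C -> v]
evveevvC => evveevveSC   [C -> e S C]
evveevveSC => evveevveeeeC   [S -> e e e]
evveevveeeeC => evveevveeeev   [C -> v]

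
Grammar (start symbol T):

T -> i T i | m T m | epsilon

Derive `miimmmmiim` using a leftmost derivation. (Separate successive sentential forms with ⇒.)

T ⇒ mTm   [T -> m T m]
mTm ⇒ miTim   [T -> i T i]
miTim ⇒ miiTiim   [T -> i T i]
miiTiim ⇒ miimTmiim   [T -> m T m]
miimTmiim ⇒ miimmTmmiim   [T -> m T m]
miimmTmmiim ⇒ miimmmmiim   [T -> epsilon]

T ⇒ mTm ⇒ miTim ⇒ miiTiim ⇒ miimTmiim ⇒ miimmTmmiim ⇒ miimmmmiim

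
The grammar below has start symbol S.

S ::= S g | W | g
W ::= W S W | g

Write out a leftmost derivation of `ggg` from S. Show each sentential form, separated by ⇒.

S ⇒ W   [S ::= W]
W ⇒ WSW   [W ::= W S W]
WSW ⇒ gSW   [W ::= g]
gSW ⇒ gWW   [S ::= W]
gWW ⇒ ggW   [W ::= g]
ggW ⇒ ggg   [W ::= g]

S ⇒ W ⇒ WSW ⇒ gSW ⇒ gWW ⇒ ggW ⇒ ggg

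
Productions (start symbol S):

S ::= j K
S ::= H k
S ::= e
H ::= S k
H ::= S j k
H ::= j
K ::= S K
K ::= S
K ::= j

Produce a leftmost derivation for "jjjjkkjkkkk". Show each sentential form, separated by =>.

S => jK   [S ::= j K]
jK => jS   [K ::= S]
jS => jHk   [S ::= H k]
jHk => jSkk   [H ::= S k]
jSkk => jHkkk   [S ::= H k]
jHkkk => jSjkkkk   [H ::= S j k]
jSjkkkk => jHkjkkkk   [S ::= H k]
jHkjkkkk => jSjkkjkkkk   [H ::= S j k]
jSjkkjkkkk => jjKjkkjkkkk   [S ::= j K]
jjKjkkjkkkk => jjjjkkjkkkk   [K ::= j]

S => jK => jS => jHk => jSkk => jHkkk => jSjkkkk => jHkjkkkk => jSjkkjkkkk => jjKjkkjkkkk => jjjjkkjkkkk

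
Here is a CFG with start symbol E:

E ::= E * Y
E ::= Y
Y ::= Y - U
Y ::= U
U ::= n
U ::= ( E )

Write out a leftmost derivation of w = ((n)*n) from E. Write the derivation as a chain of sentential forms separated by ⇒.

E⇒Y⇒U⇒(E)⇒(E*Y)⇒(Y*Y)⇒(U*Y)⇒((E)*Y)⇒((Y)*Y)⇒((U)*Y)⇒((n)*Y)⇒((n)*U)⇒((n)*n)

E ⇒ Y   [E ::= Y]
Y ⇒ U   [Y ::= U]
U ⇒ (E)   [U ::= ( E )]
(E) ⇒ (E*Y)   [E ::= E * Y]
(E*Y) ⇒ (Y*Y)   [E ::= Y]
(Y*Y) ⇒ (U*Y)   [Y ::= U]
(U*Y) ⇒ ((E)*Y)   [U ::= ( E )]
((E)*Y) ⇒ ((Y)*Y)   [E ::= Y]
((Y)*Y) ⇒ ((U)*Y)   [Y ::= U]
((U)*Y) ⇒ ((n)*Y)   [U ::= n]
((n)*Y) ⇒ ((n)*U)   [Y ::= U]
((n)*U) ⇒ ((n)*n)   [U ::= n]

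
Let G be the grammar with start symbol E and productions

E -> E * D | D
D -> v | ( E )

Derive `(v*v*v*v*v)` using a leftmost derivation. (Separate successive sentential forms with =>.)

E=>D=>(E)=>(E*D)=>(E*D*D)=>(E*D*D*D)=>(E*D*D*D*D)=>(D*D*D*D*D)=>(v*D*D*D*D)=>(v*v*D*D*D)=>(v*v*v*D*D)=>(v*v*v*v*D)=>(v*v*v*v*v)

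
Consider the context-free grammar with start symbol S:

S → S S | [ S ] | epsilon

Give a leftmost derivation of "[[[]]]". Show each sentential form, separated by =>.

S => SS   [S → S S]
SS => [S]S   [S → [ S ]]
[S]S => [[S]]S   [S → [ S ]]
[[S]]S => [[[S]]]S   [S → [ S ]]
[[[S]]]S => [[[]]]S   [S → epsilon]
[[[]]]S => [[[]]]   [S → epsilon]

S => SS => [S]S => [[S]]S => [[[S]]]S => [[[]]]S => [[[]]]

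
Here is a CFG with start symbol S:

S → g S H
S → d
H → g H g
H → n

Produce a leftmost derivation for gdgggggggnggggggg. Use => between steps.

S => gSH => gdH => gdgHg => gdggHgg => gdgggHggg => gdggggHgggg => gdgggggHggggg => gdggggggHgggggg => gdgggggggHggggggg => gdgggggggnggggggg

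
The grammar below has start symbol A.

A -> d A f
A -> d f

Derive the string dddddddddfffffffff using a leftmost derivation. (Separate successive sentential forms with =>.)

A=>dAf=>ddAff=>dddAfff=>ddddAffff=>dddddAfffff=>ddddddAffffff=>dddddddAfffffff=>ddddddddAffffffff=>dddddddddfffffffff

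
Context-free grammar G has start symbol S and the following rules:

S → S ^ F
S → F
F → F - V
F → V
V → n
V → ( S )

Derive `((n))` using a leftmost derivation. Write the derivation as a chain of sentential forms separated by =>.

S => F   [S → F]
F => V   [F → V]
V => (S)   [V → ( S )]
(S) => (F)   [S → F]
(F) => (V)   [F → V]
(V) => ((S))   [V → ( S )]
((S)) => ((F))   [S → F]
((F)) => ((V))   [F → V]
((V)) => ((n))   [V → n]

S => F => V => (S) => (F) => (V) => ((S)) => ((F)) => ((V)) => ((n))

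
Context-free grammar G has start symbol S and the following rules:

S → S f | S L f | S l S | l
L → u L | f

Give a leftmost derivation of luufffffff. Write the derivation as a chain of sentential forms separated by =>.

S=>SLf=>SLfLf=>SfLfLf=>SLffLfLf=>lLffLfLf=>luLffLfLf=>luuLffLfLf=>luufffLfLf=>luufffffLf=>luufffffff

S => SLf   [S → S L f]
SLf => SLfLf   [S → S L f]
SLfLf => SfLfLf   [S → S f]
SfLfLf => SLffLfLf   [S → S L f]
SLffLfLf => lLffLfLf   [S → l]
lLffLfLf => luLffLfLf   [L → u L]
luLffLfLf => luuLffLfLf   [L → u L]
luuLffLfLf => luufffLfLf   [L → f]
luufffLfLf => luufffffLf   [L → f]
luufffffLf => luufffffff   [L → f]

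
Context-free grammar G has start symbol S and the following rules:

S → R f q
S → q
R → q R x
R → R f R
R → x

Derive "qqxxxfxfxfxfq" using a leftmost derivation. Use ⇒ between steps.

S ⇒ Rfq   [S → R f q]
Rfq ⇒ RfRfq   [R → R f R]
RfRfq ⇒ qRxfRfq   [R → q R x]
qRxfRfq ⇒ qqRxxfRfq   [R → q R x]
qqRxxfRfq ⇒ qqxxxfRfq   [R → x]
qqxxxfRfq ⇒ qqxxxfRfRfq   [R → R f R]
qqxxxfRfRfq ⇒ qqxxxfRfRfRfq   [R → R f R]
qqxxxfRfRfRfq ⇒ qqxxxfxfRfRfq   [R → x]
qqxxxfxfRfRfq ⇒ qqxxxfxfxfRfq   [R → x]
qqxxxfxfxfRfq ⇒ qqxxxfxfxfxfq   [R → x]

S ⇒ Rfq ⇒ RfRfq ⇒ qRxfRfq ⇒ qqRxxfRfq ⇒ qqxxxfRfq ⇒ qqxxxfRfRfq ⇒ qqxxxfRfRfRfq ⇒ qqxxxfxfRfRfq ⇒ qqxxxfxfxfRfq ⇒ qqxxxfxfxfxfq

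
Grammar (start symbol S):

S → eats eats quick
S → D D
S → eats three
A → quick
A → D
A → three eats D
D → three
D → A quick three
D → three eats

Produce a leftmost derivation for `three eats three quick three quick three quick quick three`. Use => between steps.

S => D D => A quick three D => D quick three D => A quick three quick three D => three eats D quick three quick three D => three eats three quick three quick three D => three eats three quick three quick three A quick three => three eats three quick three quick three quick quick three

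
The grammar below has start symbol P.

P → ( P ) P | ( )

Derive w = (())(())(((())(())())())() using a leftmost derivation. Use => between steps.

P=>(P)P=>(())P=>(())(P)P=>(())(())P=>(())(())(P)P=>(())(())((P)P)P=>(())(())(((P)P)P)P=>(())(())(((())P)P)P=>(())(())(((())(P)P)P)P=>(())(())(((())(())P)P)P=>(())(())(((())(())())P)P=>(())(())(((())(())())())P=>(())(())(((())(())())())()

P => (P)P   [P → ( P ) P]
(P)P => (())P   [P → ( )]
(())P => (())(P)P   [P → ( P ) P]
(())(P)P => (())(())P   [P → ( )]
(())(())P => (())(())(P)P   [P → ( P ) P]
(())(())(P)P => (())(())((P)P)P   [P → ( P ) P]
(())(())((P)P)P => (())(())(((P)P)P)P   [P → ( P ) P]
(())(())(((P)P)P)P => (())(())(((())P)P)P   [P → ( )]
(())(())(((())P)P)P => (())(())(((())(P)P)P)P   [P → ( P ) P]
(())(())(((())(P)P)P)P => (())(())(((())(())P)P)P   [P → ( )]
(())(())(((())(())P)P)P => (())(())(((())(())())P)P   [P → ( )]
(())(())(((())(())())P)P => (())(())(((())(())())())P   [P → ( )]
(())(())(((())(())())())P => (())(())(((())(())())())()   [P → ( )]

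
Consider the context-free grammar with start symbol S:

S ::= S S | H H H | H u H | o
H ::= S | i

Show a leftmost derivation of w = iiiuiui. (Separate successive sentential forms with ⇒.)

S ⇒ HuH ⇒ SuH ⇒ HuHuH ⇒ SuHuH ⇒ HHHuHuH ⇒ iHHuHuH ⇒ iiHuHuH ⇒ iiiuHuH ⇒ iiiuiuH ⇒ iiiuiui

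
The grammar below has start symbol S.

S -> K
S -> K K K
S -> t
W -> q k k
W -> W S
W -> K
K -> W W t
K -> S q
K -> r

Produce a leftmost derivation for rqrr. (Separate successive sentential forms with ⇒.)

S⇒KKK⇒SqKK⇒KqKK⇒rqKK⇒rqrK⇒rqrr

S ⇒ KKK   [S -> K K K]
KKK ⇒ SqKK   [K -> S q]
SqKK ⇒ KqKK   [S -> K]
KqKK ⇒ rqKK   [K -> r]
rqKK ⇒ rqrK   [K -> r]
rqrK ⇒ rqrr   [K -> r]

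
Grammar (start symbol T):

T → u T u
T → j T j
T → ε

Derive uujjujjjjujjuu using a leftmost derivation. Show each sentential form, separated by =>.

T=>uTu=>uuTuu=>uujTjuu=>uujjTjjuu=>uujjuTujjuu=>uujjujTjujjuu=>uujjujjTjjujjuu=>uujjujjjjujjuu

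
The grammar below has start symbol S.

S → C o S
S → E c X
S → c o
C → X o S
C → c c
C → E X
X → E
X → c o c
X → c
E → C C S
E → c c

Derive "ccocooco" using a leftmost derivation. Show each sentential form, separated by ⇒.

S ⇒ CoS   [S → C o S]
CoS ⇒ XoSoS   [C → X o S]
XoSoS ⇒ EoSoS   [X → E]
EoSoS ⇒ ccoSoS   [E → c c]
ccoSoS ⇒ ccocooS   [S → c o]
ccocooS ⇒ ccocooco   [S → c o]

S ⇒ CoS ⇒ XoSoS ⇒ EoSoS ⇒ ccoSoS ⇒ ccocooS ⇒ ccocooco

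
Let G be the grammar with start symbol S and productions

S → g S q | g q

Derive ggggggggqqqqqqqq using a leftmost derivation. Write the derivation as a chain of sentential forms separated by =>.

S=>gSq=>ggSqq=>gggSqqq=>ggggSqqqq=>gggggSqqqqq=>ggggggSqqqqqq=>gggggggSqqqqqqq=>ggggggggqqqqqqqq

S => gSq   [S → g S q]
gSq => ggSqq   [S → g S q]
ggSqq => gggSqqq   [S → g S q]
gggSqqq => ggggSqqqq   [S → g S q]
ggggSqqqq => gggggSqqqqq   [S → g S q]
gggggSqqqqq => ggggggSqqqqqq   [S → g S q]
ggggggSqqqqqq => gggggggSqqqqqqq   [S → g S q]
gggggggSqqqqqqq => ggggggggqqqqqqqq   [S → g q]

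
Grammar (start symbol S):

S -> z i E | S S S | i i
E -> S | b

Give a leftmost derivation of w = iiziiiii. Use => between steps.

S=>SSS=>iiSS=>iiziES=>iiziSS=>iiziiiS=>iiziiiii

S => SSS   [S -> S S S]
SSS => iiSS   [S -> i i]
iiSS => iiziES   [S -> z i E]
iiziES => iiziSS   [E -> S]
iiziSS => iiziiiS   [S -> i i]
iiziiiS => iiziiiii   [S -> i i]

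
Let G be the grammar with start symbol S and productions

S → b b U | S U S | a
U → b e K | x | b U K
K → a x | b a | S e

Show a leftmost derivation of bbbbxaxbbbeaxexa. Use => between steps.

S => SUS   [S → S U S]
SUS => bbUUS   [S → b b U]
bbUUS => bbbUKUS   [U → b U K]
bbbUKUS => bbbbUKKUS   [U → b U K]
bbbbUKKUS => bbbbxKKUS   [U → x]
bbbbxKKUS => bbbbxaxKUS   [K → a x]
bbbbxaxKUS => bbbbxaxSeUS   [K → S e]
bbbbxaxSeUS => bbbbxaxbbUeUS   [S → b b U]
bbbbxaxbbUeUS => bbbbxaxbbbeKeUS   [U → b e K]
bbbbxaxbbbeKeUS => bbbbxaxbbbeaxeUS   [K → a x]
bbbbxaxbbbeaxeUS => bbbbxaxbbbeaxexS   [U → x]
bbbbxaxbbbeaxexS => bbbbxaxbbbeaxexa   [S → a]

S => SUS => bbUUS => bbbUKUS => bbbbUKKUS => bbbbxKKUS => bbbbxaxKUS => bbbbxaxSeUS => bbbbxaxbbUeUS => bbbbxaxbbbeKeUS => bbbbxaxbbbeaxeUS => bbbbxaxbbbeaxexS => bbbbxaxbbbeaxexa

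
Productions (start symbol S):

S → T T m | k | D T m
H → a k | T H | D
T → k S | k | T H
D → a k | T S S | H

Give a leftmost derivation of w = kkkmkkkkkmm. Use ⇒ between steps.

S⇒TTm⇒kSTm⇒kTTmTm⇒kkTmTm⇒kkkmTm⇒kkkmkSm⇒kkkmkDTmm⇒kkkmkTSSTmm⇒kkkmkkSSTmm⇒kkkmkkkSTmm⇒kkkmkkkkTmm⇒kkkmkkkkkmm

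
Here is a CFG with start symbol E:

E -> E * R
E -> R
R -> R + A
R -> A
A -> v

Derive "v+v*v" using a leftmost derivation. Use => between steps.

E => E*R => R*R => R+A*R => A+A*R => v+A*R => v+v*R => v+v*A => v+v*v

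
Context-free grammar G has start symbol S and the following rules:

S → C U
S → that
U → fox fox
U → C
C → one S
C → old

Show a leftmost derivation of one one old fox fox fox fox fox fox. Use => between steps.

S => C U   [S → C U]
C U => one S U   [C → one S]
one S U => one C U U   [S → C U]
one C U U => one one S U U   [C → one S]
one one S U U => one one C U U U   [S → C U]
one one C U U U => one one old U U U   [C → old]
one one old U U U => one one old fox fox U U   [U → fox fox]
one one old fox fox U U => one one old fox fox fox fox U   [U → fox fox]
one one old fox fox fox fox U => one one old fox fox fox fox fox fox   [U → fox fox]

S => C U => one S U => one C U U => one one S U U => one one C U U U => one one old U U U => one one old fox fox U U => one one old fox fox fox fox U => one one old fox fox fox fox fox fox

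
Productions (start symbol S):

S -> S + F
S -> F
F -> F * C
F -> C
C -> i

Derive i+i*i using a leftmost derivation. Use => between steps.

S=>S+F=>F+F=>C+F=>i+F=>i+F*C=>i+C*C=>i+i*C=>i+i*i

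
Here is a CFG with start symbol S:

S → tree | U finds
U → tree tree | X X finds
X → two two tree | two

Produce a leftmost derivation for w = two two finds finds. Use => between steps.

S => U finds => X X finds finds => two X finds finds => two two finds finds

S => U finds   [S → U finds]
U finds => X X finds finds   [U → X X finds]
X X finds finds => two X finds finds   [X → two]
two X finds finds => two two finds finds   [X → two]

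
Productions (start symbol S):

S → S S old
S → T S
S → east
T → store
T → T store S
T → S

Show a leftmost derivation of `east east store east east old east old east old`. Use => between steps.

S => S S old => S S old S old => S S old S old S old => east S old S old S old => east T S old S old S old => east T store S S old S old S old => east S store S S old S old S old => east east store S S old S old S old => east east store east S old S old S old => east east store east east old S old S old => east east store east east old east old S old => east east store east east old east old east old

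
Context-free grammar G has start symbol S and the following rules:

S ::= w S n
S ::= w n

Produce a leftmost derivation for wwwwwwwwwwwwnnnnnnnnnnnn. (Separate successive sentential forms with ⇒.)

S ⇒ wSn ⇒ wwSnn ⇒ wwwSnnn ⇒ wwwwSnnnn ⇒ wwwwwSnnnnn ⇒ wwwwwwSnnnnnn ⇒ wwwwwwwSnnnnnnn ⇒ wwwwwwwwSnnnnnnnn ⇒ wwwwwwwwwSnnnnnnnnn ⇒ wwwwwwwwwwSnnnnnnnnnn ⇒ wwwwwwwwwwwSnnnnnnnnnnn ⇒ wwwwwwwwwwwwnnnnnnnnnnnn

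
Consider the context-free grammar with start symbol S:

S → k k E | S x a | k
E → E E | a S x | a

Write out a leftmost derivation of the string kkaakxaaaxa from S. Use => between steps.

S => Sxa => kkExa => kkEExa => kkEEExa => kkEEEExa => kkEEEEExa => kkaEEEExa => kkaaSxEEExa => kkaakxEEExa => kkaakxaEExa => kkaakxaaExa => kkaakxaaaxa

S => Sxa   [S → S x a]
Sxa => kkExa   [S → k k E]
kkExa => kkEExa   [E → E E]
kkEExa => kkEEExa   [E → E E]
kkEEExa => kkEEEExa   [E → E E]
kkEEEExa => kkEEEEExa   [E → E E]
kkEEEEExa => kkaEEEExa   [E → a]
kkaEEEExa => kkaaSxEEExa   [E → a S x]
kkaaSxEEExa => kkaakxEEExa   [S → k]
kkaakxEEExa => kkaakxaEExa   [E → a]
kkaakxaEExa => kkaakxaaExa   [E → a]
kkaakxaaExa => kkaakxaaaxa   [E → a]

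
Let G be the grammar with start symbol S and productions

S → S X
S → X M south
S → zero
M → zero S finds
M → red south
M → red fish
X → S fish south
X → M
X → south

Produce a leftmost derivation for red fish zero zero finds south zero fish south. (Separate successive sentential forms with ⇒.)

S ⇒ S X ⇒ X M south X ⇒ M M south X ⇒ red fish M south X ⇒ red fish zero S finds south X ⇒ red fish zero zero finds south X ⇒ red fish zero zero finds south S fish south ⇒ red fish zero zero finds south zero fish south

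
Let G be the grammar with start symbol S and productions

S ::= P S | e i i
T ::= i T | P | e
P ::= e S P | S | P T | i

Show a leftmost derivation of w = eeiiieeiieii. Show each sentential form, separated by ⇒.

S ⇒ PS ⇒ SS ⇒ PSS ⇒ PTSS ⇒ eSPTSS ⇒ eeiiPTSS ⇒ eeiiiTSS ⇒ eeiiieSS ⇒ eeiiieeiiS ⇒ eeiiieeiieii

S ⇒ PS   [S ::= P S]
PS ⇒ SS   [P ::= S]
SS ⇒ PSS   [S ::= P S]
PSS ⇒ PTSS   [P ::= P T]
PTSS ⇒ eSPTSS   [P ::= e S P]
eSPTSS ⇒ eeiiPTSS   [S ::= e i i]
eeiiPTSS ⇒ eeiiiTSS   [P ::= i]
eeiiiTSS ⇒ eeiiieSS   [T ::= e]
eeiiieSS ⇒ eeiiieeiiS   [S ::= e i i]
eeiiieeiiS ⇒ eeiiieeiieii   [S ::= e i i]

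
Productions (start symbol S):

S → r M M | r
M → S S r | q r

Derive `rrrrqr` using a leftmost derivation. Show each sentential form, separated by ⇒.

S ⇒ rMM ⇒ rSSrM ⇒ rrSrM ⇒ rrrrM ⇒ rrrrqr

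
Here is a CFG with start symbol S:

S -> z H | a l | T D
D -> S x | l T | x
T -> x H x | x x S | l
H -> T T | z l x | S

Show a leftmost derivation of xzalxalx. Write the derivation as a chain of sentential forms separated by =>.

S => TD => xHxD => xSxD => xzHxD => xzSxD => xzalxD => xzalxSx => xzalxalx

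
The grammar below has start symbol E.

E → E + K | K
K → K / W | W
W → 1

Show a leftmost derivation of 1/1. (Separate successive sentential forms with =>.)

E => K => K/W => W/W => 1/W => 1/1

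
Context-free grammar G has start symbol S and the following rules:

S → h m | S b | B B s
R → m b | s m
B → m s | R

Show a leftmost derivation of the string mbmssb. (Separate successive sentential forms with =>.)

S => Sb   [S → S b]
Sb => BBsb   [S → B B s]
BBsb => RBsb   [B → R]
RBsb => mbBsb   [R → m b]
mbBsb => mbmssb   [B → m s]

S => Sb => BBsb => RBsb => mbBsb => mbmssb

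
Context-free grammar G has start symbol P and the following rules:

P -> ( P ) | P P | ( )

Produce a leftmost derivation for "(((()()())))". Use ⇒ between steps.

P ⇒ (P) ⇒ ((P)) ⇒ (((P))) ⇒ (((PP))) ⇒ (((PPP))) ⇒ (((()PP))) ⇒ (((()()P))) ⇒ (((()()())))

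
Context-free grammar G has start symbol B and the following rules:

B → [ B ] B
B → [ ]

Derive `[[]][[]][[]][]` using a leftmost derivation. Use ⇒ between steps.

B ⇒ [B]B   [B → [ B ] B]
[B]B ⇒ [[]]B   [B → [ ]]
[[]]B ⇒ [[]][B]B   [B → [ B ] B]
[[]][B]B ⇒ [[]][[]]B   [B → [ ]]
[[]][[]]B ⇒ [[]][[]][B]B   [B → [ B ] B]
[[]][[]][B]B ⇒ [[]][[]][[]]B   [B → [ ]]
[[]][[]][[]]B ⇒ [[]][[]][[]][]   [B → [ ]]

B ⇒ [B]B ⇒ [[]]B ⇒ [[]][B]B ⇒ [[]][[]]B ⇒ [[]][[]][B]B ⇒ [[]][[]][[]]B ⇒ [[]][[]][[]][]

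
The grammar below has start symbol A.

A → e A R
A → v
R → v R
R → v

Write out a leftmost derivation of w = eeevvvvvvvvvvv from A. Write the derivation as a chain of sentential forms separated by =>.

A => eAR   [A → e A R]
eAR => eeARR   [A → e A R]
eeARR => eeeARRR   [A → e A R]
eeeARRR => eeevRRR   [A → v]
eeevRRR => eeevvRRR   [R → v R]
eeevvRRR => eeevvvRRR   [R → v R]
eeevvvRRR => eeevvvvRRR   [R → v R]
eeevvvvRRR => eeevvvvvRRR   [R → v R]
eeevvvvvRRR => eeevvvvvvRRR   [R → v R]
eeevvvvvvRRR => eeevvvvvvvRRR   [R → v R]
eeevvvvvvvRRR => eeevvvvvvvvRR   [R → v]
eeevvvvvvvvRR => eeevvvvvvvvvRR   [R → v R]
eeevvvvvvvvvRR => eeevvvvvvvvvvR   [R → v]
eeevvvvvvvvvvR => eeevvvvvvvvvvv   [R → v]

A => eAR => eeARR => eeeARRR => eeevRRR => eeevvRRR => eeevvvRRR => eeevvvvRRR => eeevvvvvRRR => eeevvvvvvRRR => eeevvvvvvvRRR => eeevvvvvvvvRR => eeevvvvvvvvvRR => eeevvvvvvvvvvR => eeevvvvvvvvvvv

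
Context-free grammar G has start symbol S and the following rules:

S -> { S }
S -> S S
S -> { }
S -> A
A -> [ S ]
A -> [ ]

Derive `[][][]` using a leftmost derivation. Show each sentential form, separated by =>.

S => SS   [S -> S S]
SS => AS   [S -> A]
AS => []S   [A -> [ ]]
[]S => []SS   [S -> S S]
[]SS => []AS   [S -> A]
[]AS => [][]S   [A -> [ ]]
[][]S => [][]A   [S -> A]
[][]A => [][][]   [A -> [ ]]

S=>SS=>AS=>[]S=>[]SS=>[]AS=>[][]S=>[][]A=>[][][]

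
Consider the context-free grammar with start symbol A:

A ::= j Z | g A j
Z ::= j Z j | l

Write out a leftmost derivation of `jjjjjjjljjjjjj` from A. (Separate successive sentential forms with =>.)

A => jZ => jjZj => jjjZjj => jjjjZjjj => jjjjjZjjjj => jjjjjjZjjjjj => jjjjjjjZjjjjjj => jjjjjjjljjjjjj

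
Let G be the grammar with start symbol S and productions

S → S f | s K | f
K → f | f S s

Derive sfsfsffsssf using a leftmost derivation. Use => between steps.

S => Sf => sKf => sfSsf => sfsKsf => sfsfSssf => sfsfsKssf => sfsfsfSsssf => sfsfsffsssf

S => Sf   [S → S f]
Sf => sKf   [S → s K]
sKf => sfSsf   [K → f S s]
sfSsf => sfsKsf   [S → s K]
sfsKsf => sfsfSssf   [K → f S s]
sfsfSssf => sfsfsKssf   [S → s K]
sfsfsKssf => sfsfsfSsssf   [K → f S s]
sfsfsfSsssf => sfsfsffsssf   [S → f]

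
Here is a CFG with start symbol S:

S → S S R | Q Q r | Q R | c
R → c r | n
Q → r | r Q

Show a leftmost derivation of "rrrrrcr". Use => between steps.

S => QR => rQR => rrQR => rrrQR => rrrrQR => rrrrrR => rrrrrcr

S => QR   [S → Q R]
QR => rQR   [Q → r Q]
rQR => rrQR   [Q → r Q]
rrQR => rrrQR   [Q → r Q]
rrrQR => rrrrQR   [Q → r Q]
rrrrQR => rrrrrR   [Q → r]
rrrrrR => rrrrrcr   [R → c r]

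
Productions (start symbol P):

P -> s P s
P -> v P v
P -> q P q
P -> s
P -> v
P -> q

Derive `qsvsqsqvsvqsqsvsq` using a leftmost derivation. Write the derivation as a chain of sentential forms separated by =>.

P => qPq   [P -> q P q]
qPq => qsPsq   [P -> s P s]
qsPsq => qsvPvsq   [P -> v P v]
qsvPvsq => qsvsPsvsq   [P -> s P s]
qsvsPsvsq => qsvsqPqsvsq   [P -> q P q]
qsvsqPqsvsq => qsvsqsPsqsvsq   [P -> s P s]
qsvsqsPsqsvsq => qsvsqsqPqsqsvsq   [P -> q P q]
qsvsqsqPqsqsvsq => qsvsqsqvPvqsqsvsq   [P -> v P v]
qsvsqsqvPvqsqsvsq => qsvsqsqvsvqsqsvsq   [P -> s]

P => qPq => qsPsq => qsvPvsq => qsvsPsvsq => qsvsqPqsvsq => qsvsqsPsqsvsq => qsvsqsqPqsqsvsq => qsvsqsqvPvqsqsvsq => qsvsqsqvsvqsqsvsq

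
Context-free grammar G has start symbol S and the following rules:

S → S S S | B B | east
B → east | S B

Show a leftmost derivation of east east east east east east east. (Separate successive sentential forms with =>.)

S => S S S => S S S S S => S S S S S S S => east S S S S S S => east east S S S S S => east east east S S S S => east east east east S S S => east east east east east S S => east east east east east east S => east east east east east east east

S => S S S   [S → S S S]
S S S => S S S S S   [S → S S S]
S S S S S => S S S S S S S   [S → S S S]
S S S S S S S => east S S S S S S   [S → east]
east S S S S S S => east east S S S S S   [S → east]
east east S S S S S => east east east S S S S   [S → east]
east east east S S S S => east east east east S S S   [S → east]
east east east east S S S => east east east east east S S   [S → east]
east east east east east S S => east east east east east east S   [S → east]
east east east east east east S => east east east east east east east   [S → east]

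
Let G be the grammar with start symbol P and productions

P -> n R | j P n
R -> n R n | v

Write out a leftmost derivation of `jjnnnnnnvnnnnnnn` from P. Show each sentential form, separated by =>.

P => jPn   [P -> j P n]
jPn => jjPnn   [P -> j P n]
jjPnn => jjnRnn   [P -> n R]
jjnRnn => jjnnRnnn   [R -> n R n]
jjnnRnnn => jjnnnRnnnn   [R -> n R n]
jjnnnRnnnn => jjnnnnRnnnnn   [R -> n R n]
jjnnnnRnnnnn => jjnnnnnRnnnnnn   [R -> n R n]
jjnnnnnRnnnnnn => jjnnnnnnRnnnnnnn   [R -> n R n]
jjnnnnnnRnnnnnnn => jjnnnnnnvnnnnnnn   [R -> v]

P => jPn => jjPnn => jjnRnn => jjnnRnnn => jjnnnRnnnn => jjnnnnRnnnnn => jjnnnnnRnnnnnn => jjnnnnnnRnnnnnnn => jjnnnnnnvnnnnnnn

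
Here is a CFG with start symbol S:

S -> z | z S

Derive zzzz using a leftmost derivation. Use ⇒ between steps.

S ⇒ zS   [S -> z S]
zS ⇒ zzS   [S -> z S]
zzS ⇒ zzzS   [S -> z S]
zzzS ⇒ zzzz   [S -> z]

S ⇒ zS ⇒ zzS ⇒ zzzS ⇒ zzzz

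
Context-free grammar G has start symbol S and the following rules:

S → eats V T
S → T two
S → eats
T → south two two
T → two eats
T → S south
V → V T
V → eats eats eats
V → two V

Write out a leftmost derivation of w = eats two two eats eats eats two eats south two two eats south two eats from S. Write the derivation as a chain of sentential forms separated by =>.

S => eats V T   [S → eats V T]
eats V T => eats two V T   [V → two V]
eats two V T => eats two two V T   [V → two V]
eats two two V T => eats two two V T T   [V → V T]
eats two two V T T => eats two two V T T T   [V → V T]
eats two two V T T T => eats two two V T T T T   [V → V T]
eats two two V T T T T => eats two two eats eats eats T T T T   [V → eats eats eats]
eats two two eats eats eats T T T T => eats two two eats eats eats two eats T T T   [T → two eats]
eats two two eats eats eats two eats T T T => eats two two eats eats eats two eats south two two T T   [T → south two two]
eats two two eats eats eats two eats south two two T T => eats two two eats eats eats two eats south two two S south T   [T → S south]
eats two two eats eats eats two eats south two two S south T => eats two two eats eats eats two eats south two two eats south T   [S → eats]
eats two two eats eats eats two eats south two two eats south T => eats two two eats eats eats two eats south two two eats south two eats   [T → two eats]

S => eats V T => eats two V T => eats two two V T => eats two two V T T => eats two two V T T T => eats two two V T T T T => eats two two eats eats eats T T T T => eats two two eats eats eats two eats T T T => eats two two eats eats eats two eats south two two T T => eats two two eats eats eats two eats south two two S south T => eats two two eats eats eats two eats south two two eats south T => eats two two eats eats eats two eats south two two eats south two eats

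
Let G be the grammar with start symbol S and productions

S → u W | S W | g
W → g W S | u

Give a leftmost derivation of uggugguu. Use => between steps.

S => SW => SWW => uWWW => ugWSWW => uggWSSWW => ugguSSWW => uggugSWW => ugguggWW => uggugguW => uggugguu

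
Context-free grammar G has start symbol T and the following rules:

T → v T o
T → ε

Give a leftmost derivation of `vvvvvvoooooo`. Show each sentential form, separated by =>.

T=>vTo=>vvToo=>vvvTooo=>vvvvToooo=>vvvvvTooooo=>vvvvvvToooooo=>vvvvvvoooooo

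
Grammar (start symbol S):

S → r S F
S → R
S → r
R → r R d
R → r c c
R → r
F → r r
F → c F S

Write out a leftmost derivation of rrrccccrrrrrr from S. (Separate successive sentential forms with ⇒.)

S⇒rSF⇒rrSFF⇒rrRFF⇒rrrccFF⇒rrrcccFSF⇒rrrccccFSSF⇒rrrccccrrSSF⇒rrrccccrrrSF⇒rrrccccrrrrF⇒rrrccccrrrrrr

S ⇒ rSF   [S → r S F]
rSF ⇒ rrSFF   [S → r S F]
rrSFF ⇒ rrRFF   [S → R]
rrRFF ⇒ rrrccFF   [R → r c c]
rrrccFF ⇒ rrrcccFSF   [F → c F S]
rrrcccFSF ⇒ rrrccccFSSF   [F → c F S]
rrrccccFSSF ⇒ rrrccccrrSSF   [F → r r]
rrrccccrrSSF ⇒ rrrccccrrrSF   [S → r]
rrrccccrrrSF ⇒ rrrccccrrrrF   [S → r]
rrrccccrrrrF ⇒ rrrccccrrrrrr   [F → r r]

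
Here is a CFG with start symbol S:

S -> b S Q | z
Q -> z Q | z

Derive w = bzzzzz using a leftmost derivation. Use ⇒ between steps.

S⇒bSQ⇒bzQ⇒bzzQ⇒bzzzQ⇒bzzzzQ⇒bzzzzz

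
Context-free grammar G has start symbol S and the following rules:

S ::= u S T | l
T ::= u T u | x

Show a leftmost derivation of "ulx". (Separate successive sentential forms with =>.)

S => uST   [S ::= u S T]
uST => ulT   [S ::= l]
ulT => ulx   [T ::= x]

S=>uST=>ulT=>ulx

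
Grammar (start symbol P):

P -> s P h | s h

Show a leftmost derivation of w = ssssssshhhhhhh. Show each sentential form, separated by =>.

P => sPh => ssPhh => sssPhhh => ssssPhhhh => sssssPhhhhh => ssssssPhhhhhh => ssssssshhhhhhh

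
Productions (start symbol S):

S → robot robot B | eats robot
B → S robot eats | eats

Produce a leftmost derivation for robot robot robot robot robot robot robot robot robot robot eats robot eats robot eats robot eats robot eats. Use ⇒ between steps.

S ⇒ robot robot B ⇒ robot robot S robot eats ⇒ robot robot robot robot B robot eats ⇒ robot robot robot robot S robot eats robot eats ⇒ robot robot robot robot robot robot B robot eats robot eats ⇒ robot robot robot robot robot robot S robot eats robot eats robot eats ⇒ robot robot robot robot robot robot robot robot B robot eats robot eats robot eats ⇒ robot robot robot robot robot robot robot robot S robot eats robot eats robot eats robot eats ⇒ robot robot robot robot robot robot robot robot robot robot B robot eats robot eats robot eats robot eats ⇒ robot robot robot robot robot robot robot robot robot robot eats robot eats robot eats robot eats robot eats

S ⇒ robot robot B   [S → robot robot B]
robot robot B ⇒ robot robot S robot eats   [B → S robot eats]
robot robot S robot eats ⇒ robot robot robot robot B robot eats   [S → robot robot B]
robot robot robot robot B robot eats ⇒ robot robot robot robot S robot eats robot eats   [B → S robot eats]
robot robot robot robot S robot eats robot eats ⇒ robot robot robot robot robot robot B robot eats robot eats   [S → robot robot B]
robot robot robot robot robot robot B robot eats robot eats ⇒ robot robot robot robot robot robot S robot eats robot eats robot eats   [B → S robot eats]
robot robot robot robot robot robot S robot eats robot eats robot eats ⇒ robot robot robot robot robot robot robot robot B robot eats robot eats robot eats   [S → robot robot B]
robot robot robot robot robot robot robot robot B robot eats robot eats robot eats ⇒ robot robot robot robot robot robot robot robot S robot eats robot eats robot eats robot eats   [B → S robot eats]
robot robot robot robot robot robot robot robot S robot eats robot eats robot eats robot eats ⇒ robot robot robot robot robot robot robot robot robot robot B robot eats robot eats robot eats robot eats   [S → robot robot B]
robot robot robot robot robot robot robot robot robot robot B robot eats robot eats robot eats robot eats ⇒ robot robot robot robot robot robot robot robot robot robot eats robot eats robot eats robot eats robot eats   [B → eats]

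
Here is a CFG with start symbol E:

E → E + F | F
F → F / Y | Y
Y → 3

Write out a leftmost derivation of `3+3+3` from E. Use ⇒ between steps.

E ⇒ E+F   [E → E + F]
E+F ⇒ E+F+F   [E → E + F]
E+F+F ⇒ F+F+F   [E → F]
F+F+F ⇒ Y+F+F   [F → Y]
Y+F+F ⇒ 3+F+F   [Y → 3]
3+F+F ⇒ 3+Y+F   [F → Y]
3+Y+F ⇒ 3+3+F   [Y → 3]
3+3+F ⇒ 3+3+Y   [F → Y]
3+3+Y ⇒ 3+3+3   [Y → 3]

E ⇒ E+F ⇒ E+F+F ⇒ F+F+F ⇒ Y+F+F ⇒ 3+F+F ⇒ 3+Y+F ⇒ 3+3+F ⇒ 3+3+Y ⇒ 3+3+3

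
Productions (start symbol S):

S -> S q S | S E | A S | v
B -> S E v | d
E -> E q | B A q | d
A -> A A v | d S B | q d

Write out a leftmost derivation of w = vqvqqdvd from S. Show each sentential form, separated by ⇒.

S ⇒ SE ⇒ SqSE ⇒ SqSqSE ⇒ vqSqSE ⇒ vqvqSE ⇒ vqvqASE ⇒ vqvqqdSE ⇒ vqvqqdvE ⇒ vqvqqdvd

S ⇒ SE   [S -> S E]
SE ⇒ SqSE   [S -> S q S]
SqSE ⇒ SqSqSE   [S -> S q S]
SqSqSE ⇒ vqSqSE   [S -> v]
vqSqSE ⇒ vqvqSE   [S -> v]
vqvqSE ⇒ vqvqASE   [S -> A S]
vqvqASE ⇒ vqvqqdSE   [A -> q d]
vqvqqdSE ⇒ vqvqqdvE   [S -> v]
vqvqqdvE ⇒ vqvqqdvd   [E -> d]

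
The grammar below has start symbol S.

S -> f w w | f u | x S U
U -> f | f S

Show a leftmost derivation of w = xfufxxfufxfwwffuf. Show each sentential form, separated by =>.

S=>xSU=>xfuU=>xfufS=>xfufxSU=>xfufxxSUU=>xfufxxfuUU=>xfufxxfufSU=>xfufxxfufxSUU=>xfufxxfufxfwwUU=>xfufxxfufxfwwfSU=>xfufxxfufxfwwffuU=>xfufxxfufxfwwffuf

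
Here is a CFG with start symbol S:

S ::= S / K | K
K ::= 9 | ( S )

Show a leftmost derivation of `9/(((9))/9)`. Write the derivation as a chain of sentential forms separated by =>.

S => S/K => K/K => 9/K => 9/(S) => 9/(S/K) => 9/(K/K) => 9/((S)/K) => 9/((K)/K) => 9/(((S))/K) => 9/(((K))/K) => 9/(((9))/K) => 9/(((9))/9)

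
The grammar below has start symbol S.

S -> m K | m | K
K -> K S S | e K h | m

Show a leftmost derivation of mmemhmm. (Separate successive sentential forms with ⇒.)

S ⇒ K   [S -> K]
K ⇒ KSS   [K -> K S S]
KSS ⇒ mSS   [K -> m]
mSS ⇒ mmKS   [S -> m K]
mmKS ⇒ mmeKhS   [K -> e K h]
mmeKhS ⇒ mmemhS   [K -> m]
mmemhS ⇒ mmemhmK   [S -> m K]
mmemhmK ⇒ mmemhmm   [K -> m]

S⇒K⇒KSS⇒mSS⇒mmKS⇒mmeKhS⇒mmemhS⇒mmemhmK⇒mmemhmm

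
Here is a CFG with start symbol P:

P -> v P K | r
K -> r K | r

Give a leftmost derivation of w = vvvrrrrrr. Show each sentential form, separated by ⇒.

P ⇒ vPK   [P -> v P K]
vPK ⇒ vvPKK   [P -> v P K]
vvPKK ⇒ vvvPKKK   [P -> v P K]
vvvPKKK ⇒ vvvrKKK   [P -> r]
vvvrKKK ⇒ vvvrrKKK   [K -> r K]
vvvrrKKK ⇒ vvvrrrKKK   [K -> r K]
vvvrrrKKK ⇒ vvvrrrrKK   [K -> r]
vvvrrrrKK ⇒ vvvrrrrrK   [K -> r]
vvvrrrrrK ⇒ vvvrrrrrr   [K -> r]

P⇒vPK⇒vvPKK⇒vvvPKKK⇒vvvrKKK⇒vvvrrKKK⇒vvvrrrKKK⇒vvvrrrrKK⇒vvvrrrrrK⇒vvvrrrrrr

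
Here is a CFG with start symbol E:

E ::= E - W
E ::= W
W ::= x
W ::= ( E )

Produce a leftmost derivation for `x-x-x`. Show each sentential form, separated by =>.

E=>E-W=>E-W-W=>W-W-W=>x-W-W=>x-x-W=>x-x-x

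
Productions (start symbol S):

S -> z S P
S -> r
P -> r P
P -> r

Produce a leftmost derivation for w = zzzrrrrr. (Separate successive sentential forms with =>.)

S => zSP => zzSPP => zzzSPPP => zzzrPPP => zzzrrPPP => zzzrrrPP => zzzrrrrP => zzzrrrrr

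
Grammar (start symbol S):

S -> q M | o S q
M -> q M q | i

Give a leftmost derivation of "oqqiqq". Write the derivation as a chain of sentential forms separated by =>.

S => oSq => oqMq => oqqMqq => oqqiqq

S => oSq   [S -> o S q]
oSq => oqMq   [S -> q M]
oqMq => oqqMqq   [M -> q M q]
oqqMqq => oqqiqq   [M -> i]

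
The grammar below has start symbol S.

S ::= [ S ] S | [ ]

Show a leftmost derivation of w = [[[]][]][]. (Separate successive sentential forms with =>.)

S => [S]S => [[S]S]S => [[[]]S]S => [[[]][]]S => [[[]][]][]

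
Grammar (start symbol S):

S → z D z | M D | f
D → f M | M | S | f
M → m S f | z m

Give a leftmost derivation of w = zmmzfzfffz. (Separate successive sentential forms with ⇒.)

S ⇒ zDz ⇒ zMz ⇒ zmSfz ⇒ zmMDfz ⇒ zmmSfDfz ⇒ zmmzDzfDfz ⇒ zmmzSzfDfz ⇒ zmmzfzfDfz ⇒ zmmzfzfffz

S ⇒ zDz   [S → z D z]
zDz ⇒ zMz   [D → M]
zMz ⇒ zmSfz   [M → m S f]
zmSfz ⇒ zmMDfz   [S → M D]
zmMDfz ⇒ zmmSfDfz   [M → m S f]
zmmSfDfz ⇒ zmmzDzfDfz   [S → z D z]
zmmzDzfDfz ⇒ zmmzSzfDfz   [D → S]
zmmzSzfDfz ⇒ zmmzfzfDfz   [S → f]
zmmzfzfDfz ⇒ zmmzfzfffz   [D → f]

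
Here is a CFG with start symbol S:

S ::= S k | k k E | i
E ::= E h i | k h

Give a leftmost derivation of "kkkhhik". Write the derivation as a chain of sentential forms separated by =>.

S=>Sk=>kkEk=>kkEhik=>kkkhhik

S => Sk   [S ::= S k]
Sk => kkEk   [S ::= k k E]
kkEk => kkEhik   [E ::= E h i]
kkEhik => kkkhhik   [E ::= k h]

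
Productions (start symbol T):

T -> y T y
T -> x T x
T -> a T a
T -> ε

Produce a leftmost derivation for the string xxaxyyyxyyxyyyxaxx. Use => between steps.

T=>xTx=>xxTxx=>xxaTaxx=>xxaxTxaxx=>xxaxyTyxaxx=>xxaxyyTyyxaxx=>xxaxyyyTyyyxaxx=>xxaxyyyxTxyyyxaxx=>xxaxyyyxyTyxyyyxaxx=>xxaxyyyxyyxyyyxaxx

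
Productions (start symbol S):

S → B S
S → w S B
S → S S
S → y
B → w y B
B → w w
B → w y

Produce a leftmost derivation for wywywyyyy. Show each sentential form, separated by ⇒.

S ⇒ SS ⇒ BSS ⇒ wySS ⇒ wySSS ⇒ wyBSSS ⇒ wywyBSSS ⇒ wywywySSS ⇒ wywywyySS ⇒ wywywyyyS ⇒ wywywyyyy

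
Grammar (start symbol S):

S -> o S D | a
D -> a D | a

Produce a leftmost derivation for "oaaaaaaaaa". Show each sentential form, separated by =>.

S=>oSD=>oaD=>oaaD=>oaaaD=>oaaaaD=>oaaaaaD=>oaaaaaaD=>oaaaaaaaD=>oaaaaaaaaD=>oaaaaaaaaa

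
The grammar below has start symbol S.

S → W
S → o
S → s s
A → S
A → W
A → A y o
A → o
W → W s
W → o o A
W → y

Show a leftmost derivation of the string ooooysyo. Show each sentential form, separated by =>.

S => W => ooA => ooAyo => ooWyo => ooooAyo => ooooWyo => ooooWsyo => ooooysyo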